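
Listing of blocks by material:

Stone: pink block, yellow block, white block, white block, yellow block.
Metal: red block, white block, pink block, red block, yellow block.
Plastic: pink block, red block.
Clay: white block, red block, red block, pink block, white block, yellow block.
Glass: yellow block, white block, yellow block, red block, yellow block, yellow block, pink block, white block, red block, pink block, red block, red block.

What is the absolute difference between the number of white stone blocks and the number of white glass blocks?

white stone blocks: 2. white glass blocks: 2.
|2 − 2| = 2 − 2 = 0.

0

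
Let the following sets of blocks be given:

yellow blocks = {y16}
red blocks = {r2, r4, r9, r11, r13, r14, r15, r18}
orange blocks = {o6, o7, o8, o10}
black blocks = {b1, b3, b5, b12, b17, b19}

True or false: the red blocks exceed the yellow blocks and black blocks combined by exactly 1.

True

There are 8 red blocks.
yellow blocks: 1; black blocks: 6; combined: 1 + 6 = 7.
The claim requires 8 − 7 (= 1) to equal 1, which holds.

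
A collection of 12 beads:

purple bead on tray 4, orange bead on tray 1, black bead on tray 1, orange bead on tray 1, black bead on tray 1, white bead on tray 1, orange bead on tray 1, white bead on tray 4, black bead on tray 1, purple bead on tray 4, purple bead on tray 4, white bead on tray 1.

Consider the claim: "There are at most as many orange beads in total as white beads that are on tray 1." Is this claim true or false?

|orange beads| = 3.
|white beads on tray 1| = 2.
The claim requires 3 ≤ 2, which does not hold.

False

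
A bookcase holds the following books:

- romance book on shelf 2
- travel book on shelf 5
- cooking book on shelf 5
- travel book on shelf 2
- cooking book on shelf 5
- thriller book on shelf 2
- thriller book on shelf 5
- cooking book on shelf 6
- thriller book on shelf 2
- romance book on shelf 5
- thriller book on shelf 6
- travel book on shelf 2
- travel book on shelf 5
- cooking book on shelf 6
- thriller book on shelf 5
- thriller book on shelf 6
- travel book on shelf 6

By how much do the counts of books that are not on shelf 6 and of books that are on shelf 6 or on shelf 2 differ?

2

books that are not on shelf 6: 12. books on shelf 6 or on shelf 2: 10.
|12 − 10| = 12 − 10 = 2.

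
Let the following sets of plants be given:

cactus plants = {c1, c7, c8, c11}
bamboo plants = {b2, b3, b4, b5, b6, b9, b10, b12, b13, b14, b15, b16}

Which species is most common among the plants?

bamboo

Counts by species: bamboo 12, cactus 4.
The maximum is 12, held uniquely by bamboo.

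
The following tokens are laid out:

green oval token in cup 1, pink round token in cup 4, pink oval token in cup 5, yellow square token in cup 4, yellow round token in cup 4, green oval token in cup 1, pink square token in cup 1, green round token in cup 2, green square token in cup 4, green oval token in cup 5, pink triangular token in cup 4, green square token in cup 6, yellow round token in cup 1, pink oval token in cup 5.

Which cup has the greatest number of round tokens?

Counts by cup (restricted to round tokens): cup 4→2, cup 1→1, cup 2→1, cup 5→0, cup 6→0.
The maximum is 2, held uniquely by cup 4.

cup 4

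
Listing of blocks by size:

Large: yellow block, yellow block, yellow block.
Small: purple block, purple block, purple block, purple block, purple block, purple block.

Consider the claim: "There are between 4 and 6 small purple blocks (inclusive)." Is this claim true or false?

True

small purple blocks: 6.
The claim requires 4 ≤ 6 ≤ 6, which holds.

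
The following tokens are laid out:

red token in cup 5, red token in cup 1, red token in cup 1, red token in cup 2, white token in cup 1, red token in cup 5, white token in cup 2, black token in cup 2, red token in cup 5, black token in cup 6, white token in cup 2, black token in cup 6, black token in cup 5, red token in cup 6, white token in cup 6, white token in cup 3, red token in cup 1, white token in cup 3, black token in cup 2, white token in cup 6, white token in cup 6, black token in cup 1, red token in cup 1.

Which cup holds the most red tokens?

cup 1

Counts by cup (restricted to red tokens): cup 1→4, cup 5→3, cup 6→1, cup 2→1, cup 3→0.
The maximum is 4, held uniquely by cup 1.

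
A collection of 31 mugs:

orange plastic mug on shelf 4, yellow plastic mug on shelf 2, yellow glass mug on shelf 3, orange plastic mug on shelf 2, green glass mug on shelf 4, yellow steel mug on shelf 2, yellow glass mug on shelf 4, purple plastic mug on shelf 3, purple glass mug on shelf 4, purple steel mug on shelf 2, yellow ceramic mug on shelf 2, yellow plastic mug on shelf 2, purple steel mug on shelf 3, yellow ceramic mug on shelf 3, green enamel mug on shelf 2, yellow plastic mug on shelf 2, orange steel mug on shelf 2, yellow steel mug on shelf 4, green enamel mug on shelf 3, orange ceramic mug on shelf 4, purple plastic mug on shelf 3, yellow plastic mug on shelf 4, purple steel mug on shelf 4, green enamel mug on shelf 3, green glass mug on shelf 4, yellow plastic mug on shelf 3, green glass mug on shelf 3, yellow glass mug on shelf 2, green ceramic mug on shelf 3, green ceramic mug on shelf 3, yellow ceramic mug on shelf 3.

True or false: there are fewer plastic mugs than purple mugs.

False

plastic mugs: 9.
purple mugs: 6.
The claim requires 9 < 6, which does not hold.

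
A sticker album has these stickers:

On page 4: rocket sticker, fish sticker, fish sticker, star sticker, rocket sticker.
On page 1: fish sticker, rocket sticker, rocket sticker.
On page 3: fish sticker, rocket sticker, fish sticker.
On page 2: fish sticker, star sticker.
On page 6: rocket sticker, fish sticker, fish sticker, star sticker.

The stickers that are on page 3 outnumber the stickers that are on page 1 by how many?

stickers on page 3: 3.
stickers on page 1: 3.
3 − 3 = 0.

0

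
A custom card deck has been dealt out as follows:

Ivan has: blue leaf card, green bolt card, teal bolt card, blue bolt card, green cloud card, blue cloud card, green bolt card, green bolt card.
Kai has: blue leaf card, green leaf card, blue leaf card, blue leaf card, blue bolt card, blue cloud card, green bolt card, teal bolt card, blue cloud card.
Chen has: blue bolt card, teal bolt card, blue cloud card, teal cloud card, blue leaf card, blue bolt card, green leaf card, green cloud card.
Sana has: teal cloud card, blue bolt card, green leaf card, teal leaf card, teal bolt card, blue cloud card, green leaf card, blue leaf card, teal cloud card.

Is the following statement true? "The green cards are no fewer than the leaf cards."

False

green cards: 10.
leaf cards: 11.
The claim requires 10 ≥ 11, which does not hold.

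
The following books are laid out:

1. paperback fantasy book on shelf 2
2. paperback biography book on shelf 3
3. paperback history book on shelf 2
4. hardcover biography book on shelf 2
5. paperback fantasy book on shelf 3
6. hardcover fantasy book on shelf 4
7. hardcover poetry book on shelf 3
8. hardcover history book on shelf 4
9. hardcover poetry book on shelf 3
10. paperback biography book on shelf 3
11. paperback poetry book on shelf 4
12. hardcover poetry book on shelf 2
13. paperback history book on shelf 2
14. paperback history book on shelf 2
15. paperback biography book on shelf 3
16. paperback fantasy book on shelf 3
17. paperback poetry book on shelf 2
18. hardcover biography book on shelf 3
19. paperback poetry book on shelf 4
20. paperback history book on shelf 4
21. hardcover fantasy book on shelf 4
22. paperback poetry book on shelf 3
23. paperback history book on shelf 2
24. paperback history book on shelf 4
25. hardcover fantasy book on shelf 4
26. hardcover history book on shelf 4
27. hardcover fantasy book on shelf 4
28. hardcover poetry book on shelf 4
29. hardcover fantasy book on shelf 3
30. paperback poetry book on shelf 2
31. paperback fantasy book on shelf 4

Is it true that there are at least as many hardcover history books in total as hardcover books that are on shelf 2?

There are 2 hardcover history books.
There are 2 hardcover books on shelf 2.
The claim requires 2 ≥ 2, which holds.

True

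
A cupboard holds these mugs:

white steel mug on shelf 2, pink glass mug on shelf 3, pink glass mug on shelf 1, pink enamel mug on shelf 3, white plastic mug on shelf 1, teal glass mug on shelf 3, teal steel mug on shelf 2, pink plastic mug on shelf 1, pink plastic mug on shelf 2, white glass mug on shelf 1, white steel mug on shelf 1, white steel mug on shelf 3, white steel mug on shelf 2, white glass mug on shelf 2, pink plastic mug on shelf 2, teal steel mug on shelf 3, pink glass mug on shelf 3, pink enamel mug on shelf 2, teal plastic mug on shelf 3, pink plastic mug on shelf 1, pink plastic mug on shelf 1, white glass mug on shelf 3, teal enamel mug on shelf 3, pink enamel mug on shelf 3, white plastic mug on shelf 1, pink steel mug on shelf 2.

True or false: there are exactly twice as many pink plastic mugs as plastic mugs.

False

There are 5 pink plastic mugs.
There are 8 plastic mugs.
The claim requires 5 = 2 × 8 = 16, which does not hold.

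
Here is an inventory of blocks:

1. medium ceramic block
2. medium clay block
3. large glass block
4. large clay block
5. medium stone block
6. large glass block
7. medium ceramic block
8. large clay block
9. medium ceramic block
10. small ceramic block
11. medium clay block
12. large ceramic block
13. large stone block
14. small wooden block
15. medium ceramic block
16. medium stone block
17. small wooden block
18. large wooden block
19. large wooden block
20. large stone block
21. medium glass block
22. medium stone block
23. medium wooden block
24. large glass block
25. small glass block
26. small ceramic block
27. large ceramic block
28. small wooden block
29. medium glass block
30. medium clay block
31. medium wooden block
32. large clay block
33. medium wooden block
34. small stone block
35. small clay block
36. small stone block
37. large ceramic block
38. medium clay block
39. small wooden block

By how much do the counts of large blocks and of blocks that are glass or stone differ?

large blocks: 13. blocks that are glass or stone: 13.
|13 − 13| = 13 − 13 = 0.

0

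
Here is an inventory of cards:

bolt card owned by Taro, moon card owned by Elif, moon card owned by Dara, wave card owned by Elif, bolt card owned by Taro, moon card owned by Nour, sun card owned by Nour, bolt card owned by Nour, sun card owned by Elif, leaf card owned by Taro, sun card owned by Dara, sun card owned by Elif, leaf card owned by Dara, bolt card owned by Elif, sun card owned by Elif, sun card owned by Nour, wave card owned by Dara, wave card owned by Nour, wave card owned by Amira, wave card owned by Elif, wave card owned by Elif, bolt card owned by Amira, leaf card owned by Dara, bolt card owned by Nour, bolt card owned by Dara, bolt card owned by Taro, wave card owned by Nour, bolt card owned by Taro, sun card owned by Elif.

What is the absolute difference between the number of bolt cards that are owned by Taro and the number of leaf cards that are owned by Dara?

2

bolt cards owned by Taro: 4. leaf cards owned by Dara: 2.
|4 − 2| = 4 − 2 = 2.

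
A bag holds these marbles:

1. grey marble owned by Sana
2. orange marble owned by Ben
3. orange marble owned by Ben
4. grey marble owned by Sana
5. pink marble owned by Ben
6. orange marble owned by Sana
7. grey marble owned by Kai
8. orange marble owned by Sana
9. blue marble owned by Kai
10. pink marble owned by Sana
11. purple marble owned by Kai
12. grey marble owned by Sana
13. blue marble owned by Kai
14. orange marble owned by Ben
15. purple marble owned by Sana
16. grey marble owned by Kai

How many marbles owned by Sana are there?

7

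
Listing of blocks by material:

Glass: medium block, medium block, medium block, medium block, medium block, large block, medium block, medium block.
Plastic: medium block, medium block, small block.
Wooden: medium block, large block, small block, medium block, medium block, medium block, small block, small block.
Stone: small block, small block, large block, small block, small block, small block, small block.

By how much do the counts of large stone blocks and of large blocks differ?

2

large stone blocks: 1. large blocks: 3.
|1 − 3| = 3 − 1 = 2.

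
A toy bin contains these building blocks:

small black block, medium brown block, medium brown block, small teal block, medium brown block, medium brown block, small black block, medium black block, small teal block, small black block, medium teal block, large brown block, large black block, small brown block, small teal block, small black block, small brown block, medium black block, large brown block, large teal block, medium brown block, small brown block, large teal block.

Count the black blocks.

7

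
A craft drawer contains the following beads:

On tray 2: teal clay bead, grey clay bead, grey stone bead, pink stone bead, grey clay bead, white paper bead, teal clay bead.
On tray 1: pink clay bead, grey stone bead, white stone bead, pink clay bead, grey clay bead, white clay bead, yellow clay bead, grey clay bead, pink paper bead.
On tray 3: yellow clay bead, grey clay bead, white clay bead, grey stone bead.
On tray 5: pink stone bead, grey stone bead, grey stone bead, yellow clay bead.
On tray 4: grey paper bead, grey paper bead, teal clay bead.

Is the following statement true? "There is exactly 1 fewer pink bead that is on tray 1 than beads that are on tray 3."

True

pink beads on tray 1: 3.
beads on tray 3: 4.
The claim requires 4 − 3 (= 1) to equal 1, which holds.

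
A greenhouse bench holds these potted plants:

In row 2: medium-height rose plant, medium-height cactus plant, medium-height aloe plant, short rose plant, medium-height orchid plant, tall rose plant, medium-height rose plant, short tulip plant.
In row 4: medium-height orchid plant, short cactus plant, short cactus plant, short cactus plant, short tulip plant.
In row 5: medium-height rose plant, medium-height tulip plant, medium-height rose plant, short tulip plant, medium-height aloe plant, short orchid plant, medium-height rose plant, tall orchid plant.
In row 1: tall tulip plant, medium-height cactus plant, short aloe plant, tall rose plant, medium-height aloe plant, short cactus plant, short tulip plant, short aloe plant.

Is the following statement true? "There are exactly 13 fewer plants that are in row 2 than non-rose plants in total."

True

plants in row 2: 8.
non-rose plants: 21.
The claim requires 21 − 8 (= 13) to equal 13, which holds.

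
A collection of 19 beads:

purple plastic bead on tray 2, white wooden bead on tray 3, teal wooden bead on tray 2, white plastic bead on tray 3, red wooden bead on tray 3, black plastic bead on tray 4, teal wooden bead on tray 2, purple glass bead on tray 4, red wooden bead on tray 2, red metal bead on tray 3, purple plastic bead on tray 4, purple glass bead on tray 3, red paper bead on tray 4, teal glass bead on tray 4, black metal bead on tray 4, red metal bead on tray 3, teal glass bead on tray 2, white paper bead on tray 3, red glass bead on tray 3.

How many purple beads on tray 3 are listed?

1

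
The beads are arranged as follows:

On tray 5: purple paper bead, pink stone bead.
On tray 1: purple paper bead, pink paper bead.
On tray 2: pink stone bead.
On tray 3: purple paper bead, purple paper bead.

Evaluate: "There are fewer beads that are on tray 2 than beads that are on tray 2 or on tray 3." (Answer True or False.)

True

|beads on tray 2| = 1.
|beads on tray 2 or on tray 3| = 3.
The claim requires 1 < 3, which holds.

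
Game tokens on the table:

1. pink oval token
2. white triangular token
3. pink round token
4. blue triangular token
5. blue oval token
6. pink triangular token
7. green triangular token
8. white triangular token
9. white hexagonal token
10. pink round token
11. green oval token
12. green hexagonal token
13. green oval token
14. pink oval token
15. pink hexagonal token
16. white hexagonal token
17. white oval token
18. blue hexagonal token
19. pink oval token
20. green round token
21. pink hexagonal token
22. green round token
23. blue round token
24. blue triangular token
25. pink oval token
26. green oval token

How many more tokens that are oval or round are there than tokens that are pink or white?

0

tokens that are oval or round: 14.
tokens that are pink or white: 14.
14 − 14 = 0.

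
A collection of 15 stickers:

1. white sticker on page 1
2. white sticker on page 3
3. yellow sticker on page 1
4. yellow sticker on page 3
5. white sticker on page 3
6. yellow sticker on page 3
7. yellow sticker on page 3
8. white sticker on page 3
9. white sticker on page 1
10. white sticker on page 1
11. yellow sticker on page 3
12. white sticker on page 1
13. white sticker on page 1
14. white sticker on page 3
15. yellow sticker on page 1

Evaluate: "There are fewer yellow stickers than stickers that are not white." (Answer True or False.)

False

|yellow stickers| = 6.
|stickers that are not white| = 6.
The claim requires 6 < 6, which does not hold.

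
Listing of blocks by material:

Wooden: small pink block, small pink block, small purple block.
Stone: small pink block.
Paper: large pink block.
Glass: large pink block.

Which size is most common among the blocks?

Counts by size: small 4, large 2.
The maximum is 4, held uniquely by small.

small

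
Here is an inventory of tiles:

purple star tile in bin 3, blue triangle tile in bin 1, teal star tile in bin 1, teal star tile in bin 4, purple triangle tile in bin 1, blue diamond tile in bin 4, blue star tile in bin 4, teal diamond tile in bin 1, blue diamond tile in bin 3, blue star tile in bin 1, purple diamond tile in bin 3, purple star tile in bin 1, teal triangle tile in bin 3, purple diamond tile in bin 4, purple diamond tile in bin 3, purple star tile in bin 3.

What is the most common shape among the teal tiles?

star

Counts by shape (restricted to teal tiles): star 2, diamond 1, triangle 1.
The maximum is 2, held uniquely by star.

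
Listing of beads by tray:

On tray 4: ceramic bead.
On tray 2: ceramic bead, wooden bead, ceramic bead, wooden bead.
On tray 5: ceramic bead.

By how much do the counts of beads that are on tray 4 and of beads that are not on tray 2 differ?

beads on tray 4: 1. beads that are not on tray 2: 2.
|1 − 2| = 2 − 1 = 1.

1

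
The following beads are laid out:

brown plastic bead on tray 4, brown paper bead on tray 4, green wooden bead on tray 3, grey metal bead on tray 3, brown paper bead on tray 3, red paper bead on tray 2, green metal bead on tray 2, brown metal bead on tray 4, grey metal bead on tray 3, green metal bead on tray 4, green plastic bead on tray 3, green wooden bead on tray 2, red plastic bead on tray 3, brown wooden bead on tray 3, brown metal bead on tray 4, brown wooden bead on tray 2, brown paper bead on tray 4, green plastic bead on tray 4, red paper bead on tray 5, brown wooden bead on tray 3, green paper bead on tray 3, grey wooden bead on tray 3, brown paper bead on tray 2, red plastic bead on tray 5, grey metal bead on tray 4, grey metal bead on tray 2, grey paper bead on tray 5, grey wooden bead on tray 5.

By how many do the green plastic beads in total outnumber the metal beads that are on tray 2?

green plastic beads: 2.
metal beads on tray 2: 2.
2 − 2 = 0.

0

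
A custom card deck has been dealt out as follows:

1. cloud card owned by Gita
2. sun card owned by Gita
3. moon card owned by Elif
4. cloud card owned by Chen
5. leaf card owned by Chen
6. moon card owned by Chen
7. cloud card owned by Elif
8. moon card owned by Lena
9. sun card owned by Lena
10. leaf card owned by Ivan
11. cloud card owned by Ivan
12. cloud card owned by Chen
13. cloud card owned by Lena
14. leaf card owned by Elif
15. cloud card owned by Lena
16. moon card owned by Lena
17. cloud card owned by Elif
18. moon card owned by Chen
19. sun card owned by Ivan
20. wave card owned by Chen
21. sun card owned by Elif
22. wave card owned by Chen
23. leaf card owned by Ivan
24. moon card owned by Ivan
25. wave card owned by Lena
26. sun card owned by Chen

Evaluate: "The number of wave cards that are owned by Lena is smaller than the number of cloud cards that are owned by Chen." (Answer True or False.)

True

Count of wave cards owned by Lena: 1.
Count of cloud cards owned by Chen: 2.
The claim requires 1 < 2, which holds.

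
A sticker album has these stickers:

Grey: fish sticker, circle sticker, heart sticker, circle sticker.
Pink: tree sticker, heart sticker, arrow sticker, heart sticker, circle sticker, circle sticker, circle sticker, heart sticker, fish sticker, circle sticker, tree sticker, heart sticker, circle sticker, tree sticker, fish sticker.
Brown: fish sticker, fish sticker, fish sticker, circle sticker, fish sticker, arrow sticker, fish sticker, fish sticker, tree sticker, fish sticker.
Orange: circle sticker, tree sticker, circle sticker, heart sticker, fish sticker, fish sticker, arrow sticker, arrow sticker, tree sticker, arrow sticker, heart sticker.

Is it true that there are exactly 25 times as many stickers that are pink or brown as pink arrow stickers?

|stickers that are pink or brown| = 25.
|pink arrow stickers| = 1.
The claim requires 25 = 25 × 1 = 25, which holds.

True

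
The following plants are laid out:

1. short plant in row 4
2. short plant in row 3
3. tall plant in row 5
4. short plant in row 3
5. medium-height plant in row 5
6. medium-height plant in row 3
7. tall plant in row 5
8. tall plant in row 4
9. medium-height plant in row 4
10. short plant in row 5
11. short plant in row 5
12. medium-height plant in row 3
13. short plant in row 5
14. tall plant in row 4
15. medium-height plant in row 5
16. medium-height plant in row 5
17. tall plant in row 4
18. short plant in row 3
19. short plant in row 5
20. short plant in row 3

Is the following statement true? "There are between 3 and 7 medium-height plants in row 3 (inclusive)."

|medium-height plants in row 3| = 2.
The claim requires 3 ≤ 2 ≤ 7, which does not hold.

False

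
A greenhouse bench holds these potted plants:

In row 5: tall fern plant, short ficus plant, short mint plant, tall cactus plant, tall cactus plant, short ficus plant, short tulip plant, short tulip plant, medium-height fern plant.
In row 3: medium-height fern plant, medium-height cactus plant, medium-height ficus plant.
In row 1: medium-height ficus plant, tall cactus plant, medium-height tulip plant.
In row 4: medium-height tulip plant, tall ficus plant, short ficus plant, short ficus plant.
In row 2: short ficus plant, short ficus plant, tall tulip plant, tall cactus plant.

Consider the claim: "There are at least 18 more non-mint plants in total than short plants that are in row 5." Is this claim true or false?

False

There are 22 non-mint plants.
There are 5 short plants in row 5.
The claim requires 22 − 5 = 17 ≥ 18, which does not hold.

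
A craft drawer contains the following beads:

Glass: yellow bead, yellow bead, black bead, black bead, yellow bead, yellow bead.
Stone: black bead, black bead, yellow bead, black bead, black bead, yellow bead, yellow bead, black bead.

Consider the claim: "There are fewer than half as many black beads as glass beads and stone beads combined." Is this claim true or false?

black beads: 7.
glass beads: 6; stone beads: 8; combined: 6 + 8 = 14.
The claim requires 2 × 7 = 14 < 14, which does not hold.

False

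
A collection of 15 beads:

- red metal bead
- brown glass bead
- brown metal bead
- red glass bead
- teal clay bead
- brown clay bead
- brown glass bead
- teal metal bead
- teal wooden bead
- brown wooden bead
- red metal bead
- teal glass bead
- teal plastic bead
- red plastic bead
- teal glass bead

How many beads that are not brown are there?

10

Total beads: 15; with the excluded value: 5; remaining 15 − 5 = 10.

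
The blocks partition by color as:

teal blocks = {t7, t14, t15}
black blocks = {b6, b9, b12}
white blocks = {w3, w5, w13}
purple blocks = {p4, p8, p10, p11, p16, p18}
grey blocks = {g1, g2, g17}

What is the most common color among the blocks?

purple

Counts by color: purple 6, white 3, teal 3, grey 3, black 3.
The maximum is 6, held uniquely by purple.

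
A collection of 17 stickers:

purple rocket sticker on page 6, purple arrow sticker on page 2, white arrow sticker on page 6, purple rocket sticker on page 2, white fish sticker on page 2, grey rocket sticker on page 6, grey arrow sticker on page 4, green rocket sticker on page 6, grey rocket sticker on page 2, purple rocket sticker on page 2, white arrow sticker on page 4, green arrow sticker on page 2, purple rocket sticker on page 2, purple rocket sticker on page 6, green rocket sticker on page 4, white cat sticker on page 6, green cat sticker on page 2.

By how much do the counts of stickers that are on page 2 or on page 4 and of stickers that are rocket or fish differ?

1

stickers on page 2 or on page 4: 11. stickers that are rocket or fish: 10.
|11 − 10| = 11 − 10 = 1.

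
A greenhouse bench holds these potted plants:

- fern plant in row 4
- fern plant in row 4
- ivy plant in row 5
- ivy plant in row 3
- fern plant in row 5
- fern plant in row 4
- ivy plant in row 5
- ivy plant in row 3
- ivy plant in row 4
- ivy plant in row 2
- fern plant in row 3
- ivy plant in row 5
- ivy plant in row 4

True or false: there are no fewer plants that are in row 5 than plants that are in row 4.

False

There are 4 plants in row 5.
There are 5 plants in row 4.
The claim requires 4 ≥ 5, which does not hold.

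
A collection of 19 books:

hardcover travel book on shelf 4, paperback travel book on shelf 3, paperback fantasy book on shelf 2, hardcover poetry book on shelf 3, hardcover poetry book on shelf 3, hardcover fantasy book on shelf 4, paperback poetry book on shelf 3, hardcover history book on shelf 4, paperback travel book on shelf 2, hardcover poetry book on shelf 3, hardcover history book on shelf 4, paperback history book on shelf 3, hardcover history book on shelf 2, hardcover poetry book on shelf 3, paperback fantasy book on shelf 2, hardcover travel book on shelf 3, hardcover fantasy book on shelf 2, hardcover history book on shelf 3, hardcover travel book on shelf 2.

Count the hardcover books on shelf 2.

3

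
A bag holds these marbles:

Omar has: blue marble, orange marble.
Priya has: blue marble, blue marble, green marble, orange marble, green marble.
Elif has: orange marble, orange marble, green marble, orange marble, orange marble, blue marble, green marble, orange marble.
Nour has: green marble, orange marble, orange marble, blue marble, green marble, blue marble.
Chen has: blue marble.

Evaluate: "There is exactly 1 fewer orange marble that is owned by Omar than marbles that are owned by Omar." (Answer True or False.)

True

orange marbles owned by Omar: 1.
marbles owned by Omar: 2.
The claim requires 2 − 1 (= 1) to equal 1, which holds.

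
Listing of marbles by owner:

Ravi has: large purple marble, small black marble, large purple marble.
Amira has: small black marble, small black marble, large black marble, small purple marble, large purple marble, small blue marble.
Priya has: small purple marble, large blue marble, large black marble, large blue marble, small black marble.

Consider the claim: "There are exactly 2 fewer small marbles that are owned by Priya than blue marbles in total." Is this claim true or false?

|small marbles owned by Priya| = 2.
|blue marbles| = 3.
The claim requires 3 − 2 (= 1) to equal 2, which does not hold.

False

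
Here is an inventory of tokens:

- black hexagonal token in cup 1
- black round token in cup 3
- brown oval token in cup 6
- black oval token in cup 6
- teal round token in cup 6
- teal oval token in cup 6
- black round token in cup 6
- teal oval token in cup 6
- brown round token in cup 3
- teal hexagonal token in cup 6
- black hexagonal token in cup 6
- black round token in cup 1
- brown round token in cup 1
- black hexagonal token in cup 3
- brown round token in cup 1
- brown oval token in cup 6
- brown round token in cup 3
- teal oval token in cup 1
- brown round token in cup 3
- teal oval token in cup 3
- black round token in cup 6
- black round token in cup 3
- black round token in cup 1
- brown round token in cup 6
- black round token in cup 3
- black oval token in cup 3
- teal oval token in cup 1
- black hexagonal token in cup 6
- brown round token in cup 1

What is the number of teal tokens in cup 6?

4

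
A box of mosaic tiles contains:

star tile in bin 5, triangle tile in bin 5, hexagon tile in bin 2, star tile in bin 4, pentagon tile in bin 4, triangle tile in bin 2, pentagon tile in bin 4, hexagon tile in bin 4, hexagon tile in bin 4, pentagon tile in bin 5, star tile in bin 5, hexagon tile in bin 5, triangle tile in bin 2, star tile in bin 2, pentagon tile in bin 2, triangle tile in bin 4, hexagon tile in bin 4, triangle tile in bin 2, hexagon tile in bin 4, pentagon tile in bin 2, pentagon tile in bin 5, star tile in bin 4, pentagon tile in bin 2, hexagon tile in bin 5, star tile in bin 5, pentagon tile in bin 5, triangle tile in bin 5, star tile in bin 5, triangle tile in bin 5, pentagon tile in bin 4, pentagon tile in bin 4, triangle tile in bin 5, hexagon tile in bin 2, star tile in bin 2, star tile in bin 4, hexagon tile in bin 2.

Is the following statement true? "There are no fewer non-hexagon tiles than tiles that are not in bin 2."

There are 27 non-hexagon tiles.
There are 25 tiles that are not in bin 2.
The claim requires 27 ≥ 25, which holds.

True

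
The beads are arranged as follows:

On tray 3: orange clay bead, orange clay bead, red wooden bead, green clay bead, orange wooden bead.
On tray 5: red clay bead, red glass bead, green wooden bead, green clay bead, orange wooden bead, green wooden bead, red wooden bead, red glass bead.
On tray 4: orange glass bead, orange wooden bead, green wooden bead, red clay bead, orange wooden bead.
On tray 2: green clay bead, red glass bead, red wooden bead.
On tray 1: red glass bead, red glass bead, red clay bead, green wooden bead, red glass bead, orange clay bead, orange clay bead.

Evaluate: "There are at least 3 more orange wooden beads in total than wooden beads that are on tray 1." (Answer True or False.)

True

|orange wooden beads| = 4.
|wooden beads on tray 1| = 1.
The claim requires 4 − 1 = 3 ≥ 3, which holds.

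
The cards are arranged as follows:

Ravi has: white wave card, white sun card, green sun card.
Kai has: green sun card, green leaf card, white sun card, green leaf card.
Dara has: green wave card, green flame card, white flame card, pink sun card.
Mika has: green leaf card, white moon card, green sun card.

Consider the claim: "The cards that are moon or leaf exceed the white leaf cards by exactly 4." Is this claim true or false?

True

cards that are moon or leaf: 4.
white leaf cards: 0.
The claim requires 4 − 0 (= 4) to equal 4, which holds.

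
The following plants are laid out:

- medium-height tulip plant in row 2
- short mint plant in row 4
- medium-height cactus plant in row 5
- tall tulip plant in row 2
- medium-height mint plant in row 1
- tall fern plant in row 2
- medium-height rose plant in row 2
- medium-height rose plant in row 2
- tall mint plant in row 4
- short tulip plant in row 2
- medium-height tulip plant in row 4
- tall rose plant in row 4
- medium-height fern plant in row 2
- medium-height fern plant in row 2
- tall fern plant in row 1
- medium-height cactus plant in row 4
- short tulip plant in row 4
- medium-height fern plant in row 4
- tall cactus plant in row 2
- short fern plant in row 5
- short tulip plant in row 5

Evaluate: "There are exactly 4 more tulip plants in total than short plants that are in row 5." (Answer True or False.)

True

tulip plants: 6.
short plants in row 5: 2.
The claim requires 6 − 2 (= 4) to equal 4, which holds.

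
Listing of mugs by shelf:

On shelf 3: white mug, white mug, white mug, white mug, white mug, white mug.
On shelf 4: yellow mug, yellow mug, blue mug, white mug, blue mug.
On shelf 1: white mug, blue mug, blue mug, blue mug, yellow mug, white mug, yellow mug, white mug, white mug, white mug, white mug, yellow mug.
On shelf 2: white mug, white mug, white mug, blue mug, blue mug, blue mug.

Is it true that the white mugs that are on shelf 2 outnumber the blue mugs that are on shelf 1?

white mugs on shelf 2: 3.
blue mugs on shelf 1: 3.
The claim requires 3 > 3, which does not hold.

False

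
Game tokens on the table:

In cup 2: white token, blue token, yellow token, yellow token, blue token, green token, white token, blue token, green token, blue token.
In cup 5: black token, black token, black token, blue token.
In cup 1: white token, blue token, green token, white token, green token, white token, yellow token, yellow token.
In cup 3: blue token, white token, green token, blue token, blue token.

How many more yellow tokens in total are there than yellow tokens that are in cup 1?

yellow tokens: 4.
yellow tokens in cup 1: 2.
4 − 2 = 2.

2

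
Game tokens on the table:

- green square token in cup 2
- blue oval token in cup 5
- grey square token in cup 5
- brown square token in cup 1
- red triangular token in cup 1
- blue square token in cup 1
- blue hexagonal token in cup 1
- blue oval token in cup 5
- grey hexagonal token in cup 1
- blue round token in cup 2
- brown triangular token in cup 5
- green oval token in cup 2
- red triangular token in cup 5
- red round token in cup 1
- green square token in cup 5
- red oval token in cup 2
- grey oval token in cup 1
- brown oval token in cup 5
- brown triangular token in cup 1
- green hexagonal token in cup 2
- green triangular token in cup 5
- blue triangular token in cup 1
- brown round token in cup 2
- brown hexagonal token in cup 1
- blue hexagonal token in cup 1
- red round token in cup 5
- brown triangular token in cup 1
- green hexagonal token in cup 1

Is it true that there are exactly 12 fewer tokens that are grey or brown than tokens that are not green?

tokens that are grey or brown: 10.
tokens that are not green: 22.
The claim requires 22 − 10 (= 12) to equal 12, which holds.

True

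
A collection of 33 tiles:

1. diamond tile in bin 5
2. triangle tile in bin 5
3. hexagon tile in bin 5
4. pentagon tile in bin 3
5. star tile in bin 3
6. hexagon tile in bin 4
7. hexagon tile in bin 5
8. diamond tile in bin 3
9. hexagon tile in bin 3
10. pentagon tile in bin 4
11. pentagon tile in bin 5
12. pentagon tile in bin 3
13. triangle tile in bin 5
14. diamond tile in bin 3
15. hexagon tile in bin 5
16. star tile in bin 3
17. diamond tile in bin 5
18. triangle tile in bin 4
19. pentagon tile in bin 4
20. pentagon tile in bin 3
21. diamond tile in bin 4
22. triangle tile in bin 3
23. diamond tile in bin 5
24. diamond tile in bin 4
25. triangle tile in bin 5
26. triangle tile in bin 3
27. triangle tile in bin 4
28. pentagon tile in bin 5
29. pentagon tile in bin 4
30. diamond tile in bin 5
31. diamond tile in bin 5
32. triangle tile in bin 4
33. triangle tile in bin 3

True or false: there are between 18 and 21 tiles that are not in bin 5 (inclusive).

True

|tiles that are not in bin 5| = 20.
The claim requires 18 ≤ 20 ≤ 21, which holds.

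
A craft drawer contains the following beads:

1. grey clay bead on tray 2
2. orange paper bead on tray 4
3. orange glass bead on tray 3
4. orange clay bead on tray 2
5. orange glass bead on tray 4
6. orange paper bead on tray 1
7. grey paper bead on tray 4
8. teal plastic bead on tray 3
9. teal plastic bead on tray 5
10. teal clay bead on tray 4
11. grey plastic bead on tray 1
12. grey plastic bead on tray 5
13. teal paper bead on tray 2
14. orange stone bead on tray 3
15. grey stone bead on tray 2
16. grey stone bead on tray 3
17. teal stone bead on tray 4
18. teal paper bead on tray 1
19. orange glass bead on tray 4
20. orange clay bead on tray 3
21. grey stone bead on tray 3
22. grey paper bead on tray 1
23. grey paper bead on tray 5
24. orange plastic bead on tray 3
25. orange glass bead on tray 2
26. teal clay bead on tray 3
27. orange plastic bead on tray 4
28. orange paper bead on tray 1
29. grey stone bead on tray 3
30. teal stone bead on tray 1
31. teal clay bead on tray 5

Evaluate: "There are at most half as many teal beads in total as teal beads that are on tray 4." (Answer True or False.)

False

There are 9 teal beads.
There are 2 teal beads on tray 4.
The claim requires 2 × 9 = 18 ≤ 2, which does not hold.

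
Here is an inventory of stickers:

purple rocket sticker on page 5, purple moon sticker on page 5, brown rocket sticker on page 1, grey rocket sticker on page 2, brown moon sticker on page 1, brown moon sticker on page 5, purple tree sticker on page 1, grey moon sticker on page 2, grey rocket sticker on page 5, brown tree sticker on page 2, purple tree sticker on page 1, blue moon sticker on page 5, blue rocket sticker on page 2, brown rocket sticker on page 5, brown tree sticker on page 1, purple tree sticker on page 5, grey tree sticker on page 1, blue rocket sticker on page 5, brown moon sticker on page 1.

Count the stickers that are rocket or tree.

rocket: 7; tree: 6; together 7 + 6 = 13.

13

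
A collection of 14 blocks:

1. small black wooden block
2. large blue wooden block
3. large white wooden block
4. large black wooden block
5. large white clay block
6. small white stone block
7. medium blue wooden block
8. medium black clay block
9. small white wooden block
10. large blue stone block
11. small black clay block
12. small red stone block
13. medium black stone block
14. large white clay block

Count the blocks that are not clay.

10

Total blocks: 14; with the excluded value: 4; remaining 14 − 4 = 10.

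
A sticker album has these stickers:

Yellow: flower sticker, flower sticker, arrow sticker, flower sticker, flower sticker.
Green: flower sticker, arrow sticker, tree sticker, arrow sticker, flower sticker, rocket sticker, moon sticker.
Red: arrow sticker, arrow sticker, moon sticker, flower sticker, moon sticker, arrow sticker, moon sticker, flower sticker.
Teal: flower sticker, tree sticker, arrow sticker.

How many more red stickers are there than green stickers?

red stickers: 8.
green stickers: 7.
8 − 7 = 1.

1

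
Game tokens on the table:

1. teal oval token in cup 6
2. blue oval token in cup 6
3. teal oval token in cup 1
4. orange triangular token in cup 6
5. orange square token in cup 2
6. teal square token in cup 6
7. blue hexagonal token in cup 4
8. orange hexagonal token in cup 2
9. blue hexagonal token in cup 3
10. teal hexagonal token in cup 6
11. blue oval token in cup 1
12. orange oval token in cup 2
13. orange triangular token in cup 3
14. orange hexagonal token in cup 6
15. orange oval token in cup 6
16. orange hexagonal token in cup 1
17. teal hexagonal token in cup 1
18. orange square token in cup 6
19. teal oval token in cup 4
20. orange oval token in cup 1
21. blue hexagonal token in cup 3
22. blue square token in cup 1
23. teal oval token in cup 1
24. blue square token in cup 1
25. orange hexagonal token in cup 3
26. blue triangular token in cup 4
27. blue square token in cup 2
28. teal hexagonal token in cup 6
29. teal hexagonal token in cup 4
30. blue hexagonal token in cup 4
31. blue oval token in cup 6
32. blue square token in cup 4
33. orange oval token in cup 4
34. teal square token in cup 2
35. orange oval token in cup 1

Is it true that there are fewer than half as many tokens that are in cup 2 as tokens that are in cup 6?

False

There are 5 tokens in cup 2.
There are 10 tokens in cup 6.
The claim requires 2 × 5 = 10 < 10, which does not hold.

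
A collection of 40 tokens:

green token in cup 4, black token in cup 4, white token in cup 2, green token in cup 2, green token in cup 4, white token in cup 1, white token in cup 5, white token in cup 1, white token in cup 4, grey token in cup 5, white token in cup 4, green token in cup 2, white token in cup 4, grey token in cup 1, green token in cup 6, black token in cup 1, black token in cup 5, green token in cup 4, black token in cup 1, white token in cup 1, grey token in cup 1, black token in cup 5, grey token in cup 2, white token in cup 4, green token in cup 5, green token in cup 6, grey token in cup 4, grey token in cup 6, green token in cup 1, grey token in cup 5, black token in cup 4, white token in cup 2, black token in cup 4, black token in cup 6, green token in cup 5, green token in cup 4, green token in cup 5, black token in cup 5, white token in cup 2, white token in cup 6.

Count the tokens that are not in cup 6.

Total tokens: 40; with the excluded value: 5; remaining 40 − 5 = 35.

35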